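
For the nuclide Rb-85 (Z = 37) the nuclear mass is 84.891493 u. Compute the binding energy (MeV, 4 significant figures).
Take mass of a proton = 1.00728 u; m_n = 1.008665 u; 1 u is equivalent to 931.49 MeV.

Mass of separated nucleons = 37(1.00728) + 48(1.008665) = 37.26936 + 48.415920 = 85.685280 u
Mass defect Δm = 85.685280 − 84.891493 = 0.793787 u
Converting to energy: 0.793787 u × 931.49 MeV/u = 739.405 MeV

739.4 MeV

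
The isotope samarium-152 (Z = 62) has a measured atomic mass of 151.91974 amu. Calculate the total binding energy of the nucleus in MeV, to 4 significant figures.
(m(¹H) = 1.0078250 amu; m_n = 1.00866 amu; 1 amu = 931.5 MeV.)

1253 MeV

With 62 protons and 90 neutrons (A = 152):
Total constituent mass: 62 × 1.0078250 + 90 × 1.00866 = 153.2645500 amu
The mass defect is 153.2645500 − 151.91974 = 1.3448100 amu.
Binding energy = Δm·c² = 1.3448100 × 931.5 MeV/amu = 1252.69 MeV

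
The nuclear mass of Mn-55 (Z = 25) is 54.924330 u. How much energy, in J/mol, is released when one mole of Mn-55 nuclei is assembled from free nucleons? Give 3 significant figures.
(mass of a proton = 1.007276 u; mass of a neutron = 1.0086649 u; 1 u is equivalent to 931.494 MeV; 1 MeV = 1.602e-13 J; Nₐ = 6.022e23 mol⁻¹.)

Total constituent mass: 25 × 1.007276 + 30 × 1.0086649 = 55.4418470 u
The mass defect is 55.4418470 − 54.924330 = 0.5175170 u.
Binding energy = Δm·c² = 0.5175170 × 931.494 MeV/u = 482.064 MeV
Per nucleus in joules: 482.064 MeV × 1.602e-13 J/MeV = 7.7227e-11 J
Per mole: 7.7227e-11 J × 6.022e23 mol⁻¹ = 4.6506e+13 J/mol

4.65e+13 J/mol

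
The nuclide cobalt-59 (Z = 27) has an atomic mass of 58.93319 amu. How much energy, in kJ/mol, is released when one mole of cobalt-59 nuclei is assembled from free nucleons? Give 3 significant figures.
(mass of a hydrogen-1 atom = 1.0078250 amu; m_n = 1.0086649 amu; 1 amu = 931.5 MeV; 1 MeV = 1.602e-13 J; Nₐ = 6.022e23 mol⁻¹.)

The nucleus contains 27 protons and 59 − 27 = 32 neutrons.
Σm = 27·m(¹H) + 32·m_n = 27.2112750 + 32.2772768 = 59.4885518 amu
Mass defect Δm = 59.4885518 − 58.93319 = 0.5553618 amu
E_B = 0.5553618 × 931.5 = 517.320 MeV
Per nucleus in joules: 517.320 MeV × 1.602e-13 J/MeV = 8.2875e-11 J
Per mole: 8.2875e-11 J × 6.022e23 mol⁻¹ = 4.9907e+13 J/mol

4.99e+10 kJ/mol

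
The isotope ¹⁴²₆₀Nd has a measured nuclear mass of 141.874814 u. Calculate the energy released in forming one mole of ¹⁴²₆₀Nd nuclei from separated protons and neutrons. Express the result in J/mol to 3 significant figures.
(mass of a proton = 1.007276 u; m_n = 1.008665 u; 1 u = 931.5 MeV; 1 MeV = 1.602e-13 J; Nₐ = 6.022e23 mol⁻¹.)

Mass of separated nucleons = 60(1.007276) + 82(1.008665) = 60.436560 + 82.710530 = 143.147090 u
Δm = 143.147090 − 141.874814 = 1.272276 u
E_B = 1.272276 × 931.5 = 1185.13 MeV
Per nucleus in joules: 1185.13 MeV × 1.602e-13 J/MeV = 1.8986e-10 J
Per mole: 1.8986e-10 J × 6.022e23 mol⁻¹ = 1.1433e+14 J/mol

1.14e+14 J/mol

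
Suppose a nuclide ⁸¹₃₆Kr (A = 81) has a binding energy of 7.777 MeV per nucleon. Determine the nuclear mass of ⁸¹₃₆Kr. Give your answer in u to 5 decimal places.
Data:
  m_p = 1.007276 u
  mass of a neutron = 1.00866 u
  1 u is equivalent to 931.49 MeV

80.97537 u

Total binding energy = 81 × 7.777 = 629.937 MeV
Mass defect = 629.937 MeV / (931.49 MeV/u) = 0.6762681 u
Constituent mass = 36(1.007276) + 45(1.00866) = 81.651636 u
Nuclear mass = 81.651636 − 0.6762681 = 80.9753679 u ≈ 80.97537 u (to 5 decimal places)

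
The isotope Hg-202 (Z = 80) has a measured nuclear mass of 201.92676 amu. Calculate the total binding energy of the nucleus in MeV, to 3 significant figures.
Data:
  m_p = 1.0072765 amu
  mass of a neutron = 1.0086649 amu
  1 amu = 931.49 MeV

1600 MeV

The nucleus contains 80 protons and 202 − 80 = 122 neutrons.
Mass of separated nucleons = 80(1.0072765) + 122(1.0086649) = 80.5821200 + 123.0571178 = 203.6392378 amu
The mass defect is 203.6392378 − 201.92676 = 1.7124778 amu.
Converting to energy: 1.7124778 amu × 931.49 MeV/amu = 1595.16 MeV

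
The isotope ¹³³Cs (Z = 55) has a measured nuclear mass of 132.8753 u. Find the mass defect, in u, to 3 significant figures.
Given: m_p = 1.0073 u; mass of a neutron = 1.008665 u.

The nucleus contains 55 protons and 133 − 55 = 78 neutrons.
Σm = 55·m_p + 78·m_n = 55.4015 + 78.675870 = 134.077370 u
The mass defect is 134.077370 − 132.8753 = 1.202070 u.

1.20 u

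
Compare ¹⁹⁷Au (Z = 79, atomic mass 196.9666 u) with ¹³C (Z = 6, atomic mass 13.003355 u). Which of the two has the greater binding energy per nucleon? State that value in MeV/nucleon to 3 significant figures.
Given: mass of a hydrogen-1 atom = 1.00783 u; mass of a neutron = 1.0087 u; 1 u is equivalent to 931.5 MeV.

¹⁹⁷Au; 7.94 MeV/nucleon

¹⁹⁷Au: Σm = 79(1.00783) + 118(1.0087) = 198.64517 u; Δm = 1.67857 u; E_B = 1563.6 MeV; E_B/A = 7.937 MeV
¹³C: Σm = 6(1.00783) + 7(1.0087) = 13.10788 u; Δm = 0.104525 u; E_B = 97.365 MeV; E_B/A = 7.490 MeV
¹⁹⁷Au has the higher binding energy per nucleon, so it is the more tightly bound nucleus.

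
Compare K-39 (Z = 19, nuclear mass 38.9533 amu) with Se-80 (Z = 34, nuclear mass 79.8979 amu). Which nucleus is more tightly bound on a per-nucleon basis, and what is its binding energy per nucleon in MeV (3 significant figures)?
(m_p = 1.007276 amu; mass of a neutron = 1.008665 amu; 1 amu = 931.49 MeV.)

Se-80; 8.71 MeV/nucleon

K-39: Σm = 19(1.007276) + 20(1.008665) = 39.311544 amu; Δm = 0.358244 amu; E_B = 333.70 MeV; E_B/A = 8.556 MeV
Se-80: Σm = 34(1.007276) + 46(1.008665) = 80.645974 amu; Δm = 0.748074 amu; E_B = 696.82 MeV; E_B/A = 8.710 MeV
Se-80 has the higher binding energy per nucleon, so it is the more tightly bound nucleus.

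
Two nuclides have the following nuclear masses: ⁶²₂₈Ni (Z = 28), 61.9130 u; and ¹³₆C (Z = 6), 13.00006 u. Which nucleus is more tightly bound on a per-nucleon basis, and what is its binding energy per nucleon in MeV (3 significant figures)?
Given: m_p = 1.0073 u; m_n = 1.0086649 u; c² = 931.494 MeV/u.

⁶²₂₈Ni; 8.80 MeV/nucleon

⁶²₂₈Ni: Σm = 28(1.0073) + 34(1.0086649) = 62.4990066 u; Δm = 0.5860066 u; E_B = 545.86 MeV; E_B/A = 8.804 MeV
¹³₆C: Σm = 6(1.0073) + 7(1.0086649) = 13.1044543 u; Δm = 0.1043943 u; E_B = 97.243 MeV; E_B/A = 7.480 MeV
⁶²₂₈Ni has the higher binding energy per nucleon, so it is the more tightly bound nucleus.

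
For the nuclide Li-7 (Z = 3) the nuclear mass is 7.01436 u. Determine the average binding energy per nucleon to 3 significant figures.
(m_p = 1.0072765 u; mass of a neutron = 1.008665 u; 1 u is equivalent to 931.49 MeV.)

Σm = 3·m_p + 4·m_n = 3.0218295 + 4.034660 = 7.0564895 u
Mass defect Δm = 7.0564895 − 7.01436 = 0.0421295 u
Binding energy = Δm·c² = 0.0421295 × 931.49 MeV/u = 39.2432 MeV
BE/A = 39.2432 MeV / 7 = 5.606 MeV/nucleon

5.61 MeV/nucleon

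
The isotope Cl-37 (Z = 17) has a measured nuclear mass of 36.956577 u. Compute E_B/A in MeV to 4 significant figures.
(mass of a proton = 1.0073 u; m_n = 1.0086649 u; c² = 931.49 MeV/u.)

8.580 MeV/nucleon

With 17 protons and 20 neutrons (A = 37):
Σm = 17·m_p + 20·m_n = 17.1241 + 20.1732980 = 37.2973980 u
Δm = 37.2973980 − 36.956577 = 0.3408210 u
E_B = 0.3408210 × 931.49 = 317.471 MeV
BE/A = 317.471 MeV / 37 = 8.580 MeV/nucleon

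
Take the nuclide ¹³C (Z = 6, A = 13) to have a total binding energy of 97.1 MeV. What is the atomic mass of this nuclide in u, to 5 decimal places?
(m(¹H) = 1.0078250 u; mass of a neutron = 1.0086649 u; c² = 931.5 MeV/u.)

Mass defect = 97.1 MeV / (931.5 MeV/u) = 0.1042405 u
Constituent mass = 6(1.0078250) + 7(1.0086649) = 13.1076043 u
Atomic mass = 13.1076043 − 0.1042405 = 13.0033638 u ≈ 13.00336 u (to 5 decimal places)

13.00336 u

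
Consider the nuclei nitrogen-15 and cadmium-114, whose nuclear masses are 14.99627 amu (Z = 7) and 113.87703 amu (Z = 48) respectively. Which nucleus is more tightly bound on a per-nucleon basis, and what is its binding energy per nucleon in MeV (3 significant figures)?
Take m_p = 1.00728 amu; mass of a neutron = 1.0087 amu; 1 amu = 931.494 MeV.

cadmium-114; 8.55 MeV/nucleon

nitrogen-15: Σm = 7(1.00728) + 8(1.0087) = 15.12056 amu; Δm = 0.12429 amu; E_B = 115.775 MeV; E_B/A = 7.718 MeV
cadmium-114: Σm = 48(1.00728) + 66(1.0087) = 114.92364 amu; Δm = 1.04661 amu; E_B = 974.91 MeV; E_B/A = 8.552 MeV
cadmium-114 has the higher binding energy per nucleon, so it is the more tightly bound nucleus.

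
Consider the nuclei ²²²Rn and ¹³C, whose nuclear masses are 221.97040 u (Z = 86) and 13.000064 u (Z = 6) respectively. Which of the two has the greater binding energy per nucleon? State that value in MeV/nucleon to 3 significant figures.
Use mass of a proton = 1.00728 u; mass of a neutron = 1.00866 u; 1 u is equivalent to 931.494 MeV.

²²²Rn; 7.69 MeV/nucleon

²²²Rn: Σm = 86(1.00728) + 136(1.00866) = 223.80384 u; Δm = 1.83344 u; E_B = 1707.8 MeV; E_B/A = 7.693 MeV
¹³C: Σm = 6(1.00728) + 7(1.00866) = 13.10430 u; Δm = 0.104236 u; E_B = 97.095 MeV; E_B/A = 7.469 MeV
²²²Rn has the higher binding energy per nucleon, so it is the more tightly bound nucleus.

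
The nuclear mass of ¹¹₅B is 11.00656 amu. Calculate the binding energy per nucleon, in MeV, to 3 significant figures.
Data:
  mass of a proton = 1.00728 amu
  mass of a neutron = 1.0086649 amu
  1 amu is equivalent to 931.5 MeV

Total constituent mass: 5 × 1.00728 + 6 × 1.0086649 = 11.0883894 amu
Δm = 11.0883894 − 11.00656 = 0.0818294 amu
Binding energy = Δm·c² = 0.0818294 × 931.5 MeV/amu = 76.2241 MeV
Dividing by A = 11 gives 6.929 MeV per nucleon.

6.93 MeV/nucleon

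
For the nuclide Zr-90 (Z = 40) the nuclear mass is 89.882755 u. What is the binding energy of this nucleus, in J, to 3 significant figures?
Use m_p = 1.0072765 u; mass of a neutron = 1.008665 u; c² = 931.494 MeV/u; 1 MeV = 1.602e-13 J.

Z = 40, so N = A − Z = 90 − 40 = 50.
Mass of separated nucleons = 40(1.0072765) + 50(1.008665) = 40.2910600 + 50.433250 = 90.7243100 u
Mass defect Δm = 90.7243100 − 89.882755 = 0.8415550 u
E_B = 0.8415550 × 931.494 = 783.903 MeV
In joules: 783.903 MeV × 1.602e-13 J/MeV = 1.2558e-10 J

1.26e-10 J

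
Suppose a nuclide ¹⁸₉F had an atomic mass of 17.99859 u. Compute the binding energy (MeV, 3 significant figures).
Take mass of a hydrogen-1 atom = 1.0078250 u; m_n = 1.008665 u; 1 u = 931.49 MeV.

140 MeV

Σm = 9·m(¹H) + 9·m_n = 9.0704250 + 9.077985 = 18.1484100 u
Mass defect Δm = 18.1484100 − 17.99859 = 0.1498200 u
Converting to energy: 0.1498200 u × 931.49 MeV/u = 139.556 MeV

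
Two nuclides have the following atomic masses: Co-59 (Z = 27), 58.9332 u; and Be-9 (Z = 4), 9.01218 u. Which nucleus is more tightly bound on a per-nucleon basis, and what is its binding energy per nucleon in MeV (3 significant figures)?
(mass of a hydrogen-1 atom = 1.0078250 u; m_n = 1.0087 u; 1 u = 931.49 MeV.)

Co-59: Σm = 27(1.0078250) + 32(1.0087) = 59.4896750 u; Δm = 0.5564750 u; E_B = 518.35 MeV; E_B/A = 8.786 MeV
Be-9: Σm = 4(1.0078250) + 5(1.0087) = 9.0748000 u; Δm = 0.0626200 u; E_B = 58.330 MeV; E_B/A = 6.481 MeV
Co-59 has the higher binding energy per nucleon, so it is the more tightly bound nucleus.

Co-59; 8.79 MeV/nucleon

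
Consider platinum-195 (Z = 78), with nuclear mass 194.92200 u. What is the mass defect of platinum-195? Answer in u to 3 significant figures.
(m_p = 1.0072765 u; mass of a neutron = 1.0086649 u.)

1.66 u

The nucleus contains 78 protons and 195 − 78 = 117 neutrons.
Σm = 78·m_p + 117·m_n = 78.5675670 + 118.0137933 = 196.5813603 u
The mass defect is 196.5813603 − 194.92200 = 1.6593603 u.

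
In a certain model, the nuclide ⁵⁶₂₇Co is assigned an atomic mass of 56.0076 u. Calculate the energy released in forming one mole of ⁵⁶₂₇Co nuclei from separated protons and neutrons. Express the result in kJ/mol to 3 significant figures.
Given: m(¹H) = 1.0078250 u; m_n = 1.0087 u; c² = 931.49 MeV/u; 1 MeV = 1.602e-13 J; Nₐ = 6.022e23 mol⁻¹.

4.10e+10 kJ/mol

Σm = 27·m(¹H) + 29·m_n = 27.2112750 + 29.2523 = 56.4635750 u
Mass defect Δm = 56.4635750 − 56.0076 = 0.4559750 u
Converting to energy: 0.4559750 u × 931.49 MeV/u = 424.736 MeV
Per nucleus in joules: 424.736 MeV × 1.602e-13 J/MeV = 6.8043e-11 J
Per mole: 6.8043e-11 J × 6.022e23 mol⁻¹ = 4.0975e+13 J/mol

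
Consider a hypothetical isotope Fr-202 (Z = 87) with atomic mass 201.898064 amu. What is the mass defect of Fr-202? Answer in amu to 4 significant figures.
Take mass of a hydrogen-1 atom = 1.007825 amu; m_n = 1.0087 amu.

Mass of separated nucleons = 87(1.007825) + 115(1.0087) = 87.680775 + 116.0005 = 203.681275 amu
Δm = 203.681275 − 201.898064 = 1.783211 amu

1.783 amu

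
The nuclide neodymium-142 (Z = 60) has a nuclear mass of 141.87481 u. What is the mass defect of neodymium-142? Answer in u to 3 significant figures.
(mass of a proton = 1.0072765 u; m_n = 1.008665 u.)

1.27 u

Mass of separated nucleons = 60(1.0072765) + 82(1.008665) = 60.4365900 + 82.710530 = 143.1471200 u
The mass defect is 143.1471200 − 141.87481 = 1.2723100 u.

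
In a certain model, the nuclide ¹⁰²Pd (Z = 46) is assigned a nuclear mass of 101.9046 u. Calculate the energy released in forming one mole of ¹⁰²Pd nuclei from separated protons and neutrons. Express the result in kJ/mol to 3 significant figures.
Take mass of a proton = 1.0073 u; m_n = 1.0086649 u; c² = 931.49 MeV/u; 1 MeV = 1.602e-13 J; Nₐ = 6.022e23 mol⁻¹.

Mass of separated nucleons = 46(1.0073) + 56(1.0086649) = 46.3358 + 56.4852344 = 102.8210344 u
Δm = 102.8210344 − 101.9046 = 0.9164344 u
E_B = 0.9164344 × 931.49 = 853.649 MeV
Per nucleus in joules: 853.649 MeV × 1.602e-13 J/MeV = 1.3675e-10 J
Per mole: 1.3675e-10 J × 6.022e23 mol⁻¹ = 8.2351e+13 J/mol

8.24e+10 kJ/mol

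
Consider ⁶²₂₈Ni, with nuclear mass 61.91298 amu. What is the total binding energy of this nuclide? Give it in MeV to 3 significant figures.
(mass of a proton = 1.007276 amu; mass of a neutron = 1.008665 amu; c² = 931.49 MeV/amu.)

545 MeV

The nucleus contains 28 protons and 62 − 28 = 34 neutrons.
Σm = 28·m_p + 34·m_n = 28.203728 + 34.294610 = 62.498338 amu
Mass defect Δm = 62.498338 − 61.91298 = 0.585358 amu
Binding energy = Δm·c² = 0.585358 × 931.49 MeV/amu = 545.255 MeV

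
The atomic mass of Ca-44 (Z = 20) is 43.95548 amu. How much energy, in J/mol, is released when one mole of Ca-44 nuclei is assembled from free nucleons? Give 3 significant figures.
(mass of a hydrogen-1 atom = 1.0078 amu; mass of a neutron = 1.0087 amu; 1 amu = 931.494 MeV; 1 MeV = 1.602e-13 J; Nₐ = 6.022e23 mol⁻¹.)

Total constituent mass: 20 × 1.0078 + 24 × 1.0087 = 44.3648 amu
Δm = 44.3648 − 43.95548 = 0.40932 amu
Converting to energy: 0.40932 amu × 931.494 MeV/amu = 381.279 MeV
Per nucleus in joules: 381.279 MeV × 1.602e-13 J/MeV = 6.1081e-11 J
Per mole: 6.1081e-11 J × 6.022e23 mol⁻¹ = 3.6783e+13 J/mol

3.68e+13 J/mol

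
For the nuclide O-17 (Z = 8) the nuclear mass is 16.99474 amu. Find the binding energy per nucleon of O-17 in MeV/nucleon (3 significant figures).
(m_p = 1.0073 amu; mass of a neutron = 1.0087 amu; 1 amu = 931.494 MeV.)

The nucleus contains 8 protons and 17 − 8 = 9 neutrons.
Mass of separated nucleons = 8(1.0073) + 9(1.0087) = 8.0584 + 9.0783 = 17.1367 amu
Δm = 17.1367 − 16.99474 = 0.14196 amu
Converting to energy: 0.14196 amu × 931.494 MeV/amu = 132.235 MeV
Per nucleon: 132.235 / 17 = 7.779 MeV

7.78 MeV/nucleon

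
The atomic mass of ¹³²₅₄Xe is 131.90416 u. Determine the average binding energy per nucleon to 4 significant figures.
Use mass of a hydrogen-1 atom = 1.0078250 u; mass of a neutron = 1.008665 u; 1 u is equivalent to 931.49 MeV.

8.428 MeV/nucleon

Σm = 54·m(¹H) + 78·m_n = 54.4225500 + 78.675870 = 133.0984200 u
Δm = 133.0984200 − 131.90416 = 1.1942600 u
Converting to energy: 1.1942600 u × 931.49 MeV/u = 1112.44 MeV
Per nucleon: 1112.44 / 132 = 8.428 MeV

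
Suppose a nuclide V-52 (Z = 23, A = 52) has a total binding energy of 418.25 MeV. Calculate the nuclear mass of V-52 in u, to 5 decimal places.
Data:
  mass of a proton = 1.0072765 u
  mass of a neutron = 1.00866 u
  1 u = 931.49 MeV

Mass defect = 418.25 MeV / (931.49 MeV/u) = 0.4490118 u
Constituent mass = 23(1.0072765) + 29(1.00866) = 52.4184995 u
Nuclear mass = 52.4184995 − 0.4490118 = 51.9694877 u ≈ 51.96949 u (to 5 decimal places)

51.96949 u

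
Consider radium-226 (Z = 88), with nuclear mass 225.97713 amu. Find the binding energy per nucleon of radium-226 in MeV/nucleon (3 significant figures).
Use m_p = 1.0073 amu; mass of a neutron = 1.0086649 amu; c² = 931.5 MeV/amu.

With 88 protons and 138 neutrons (A = 226):
Total constituent mass: 88 × 1.0073 + 138 × 1.0086649 = 227.8381562 amu
Δm = 227.8381562 − 225.97713 = 1.8610262 amu
E_B = 1.8610262 × 931.5 = 1733.55 MeV
BE/A = 1733.55 MeV / 226 = 7.671 MeV/nucleon

7.67 MeV/nucleon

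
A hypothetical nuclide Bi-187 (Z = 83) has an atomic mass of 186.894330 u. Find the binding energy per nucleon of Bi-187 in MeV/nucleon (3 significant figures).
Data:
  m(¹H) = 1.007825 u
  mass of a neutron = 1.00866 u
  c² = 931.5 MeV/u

Mass of separated nucleons = 83(1.007825) + 104(1.00866) = 83.649475 + 104.90064 = 188.550115 u
Δm = 188.550115 − 186.894330 = 1.655785 u
E_B = 1.655785 × 931.5 = 1542.36 MeV
BE/A = 1542.36 MeV / 187 = 8.248 MeV/nucleon

8.25 MeV/nucleon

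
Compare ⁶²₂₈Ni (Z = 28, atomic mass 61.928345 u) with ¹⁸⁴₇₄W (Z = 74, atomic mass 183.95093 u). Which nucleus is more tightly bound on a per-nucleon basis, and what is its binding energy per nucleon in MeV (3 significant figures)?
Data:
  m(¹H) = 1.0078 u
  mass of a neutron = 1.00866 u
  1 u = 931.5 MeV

⁶²₂₈Ni: Σm = 28(1.0078) + 34(1.00866) = 62.51284 u; Δm = 0.584495 u; E_B = 544.46 MeV; E_B/A = 8.782 MeV
¹⁸⁴₇₄W: Σm = 74(1.0078) + 110(1.00866) = 185.52980 u; Δm = 1.57887 u; E_B = 1470.7 MeV; E_B/A = 7.993 MeV
⁶²₂₈Ni has the higher binding energy per nucleon, so it is the more tightly bound nucleus.

⁶²₂₈Ni; 8.78 MeV/nucleon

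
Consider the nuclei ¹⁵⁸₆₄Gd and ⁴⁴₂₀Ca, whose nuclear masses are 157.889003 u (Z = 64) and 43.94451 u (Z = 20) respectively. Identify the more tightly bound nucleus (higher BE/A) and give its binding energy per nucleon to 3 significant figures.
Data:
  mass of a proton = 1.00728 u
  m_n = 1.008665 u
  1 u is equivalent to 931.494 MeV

⁴⁴₂₀Ca; 8.66 MeV/nucleon

¹⁵⁸₆₄Gd: Σm = 64(1.00728) + 94(1.008665) = 159.280430 u; Δm = 1.391427 u; E_B = 1296.1 MeV; E_B/A = 8.203 MeV
⁴⁴₂₀Ca: Σm = 20(1.00728) + 24(1.008665) = 44.353560 u; Δm = 0.409050 u; E_B = 381.03 MeV; E_B/A = 8.660 MeV
⁴⁴₂₀Ca has the higher binding energy per nucleon, so it is the more tightly bound nucleus.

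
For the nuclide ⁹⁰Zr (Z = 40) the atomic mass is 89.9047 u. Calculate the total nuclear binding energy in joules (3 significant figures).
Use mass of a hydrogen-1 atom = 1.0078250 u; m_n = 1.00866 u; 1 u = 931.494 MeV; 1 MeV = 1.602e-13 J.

1.26e-10 J

With 40 protons and 50 neutrons (A = 90):
Total constituent mass: 40 × 1.0078250 + 50 × 1.00866 = 90.7460000 u
The mass defect is 90.7460000 − 89.9047 = 0.8413000 u.
Binding energy = Δm·c² = 0.8413000 × 931.494 MeV/u = 783.666 MeV
In joules: 783.666 MeV × 1.602e-13 J/MeV = 1.2554e-10 J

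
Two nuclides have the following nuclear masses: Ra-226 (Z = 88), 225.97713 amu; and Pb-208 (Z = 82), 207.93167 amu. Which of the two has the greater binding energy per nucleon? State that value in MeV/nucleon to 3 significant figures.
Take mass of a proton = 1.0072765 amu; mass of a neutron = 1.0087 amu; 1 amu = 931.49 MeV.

Ra-226: Σm = 88(1.0072765) + 138(1.0087) = 227.8409320 amu; Δm = 1.8638020 amu; E_B = 1736.1 MeV; E_B/A = 7.682 MeV
Pb-208: Σm = 82(1.0072765) + 126(1.0087) = 209.6928730 amu; Δm = 1.7612030 amu; E_B = 1640.5 MeV; E_B/A = 7.887 MeV
Pb-208 has the higher binding energy per nucleon, so it is the more tightly bound nucleus.

Pb-208; 7.89 MeV/nucleon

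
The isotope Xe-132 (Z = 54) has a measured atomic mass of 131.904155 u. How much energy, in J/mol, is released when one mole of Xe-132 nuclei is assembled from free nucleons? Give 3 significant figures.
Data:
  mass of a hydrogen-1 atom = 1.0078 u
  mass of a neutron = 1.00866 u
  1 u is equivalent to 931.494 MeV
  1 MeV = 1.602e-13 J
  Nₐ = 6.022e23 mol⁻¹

1.07e+14 J/mol

Total constituent mass: 54 × 1.0078 + 78 × 1.00866 = 133.09668 u
Mass defect Δm = 133.09668 − 131.904155 = 1.192525 u
Binding energy = Δm·c² = 1.192525 × 931.494 MeV/u = 1110.83 MeV
Per nucleus in joules: 1110.83 MeV × 1.602e-13 J/MeV = 1.7795e-10 J
Per mole: 1.7795e-10 J × 6.022e23 mol⁻¹ = 1.0716e+14 J/mol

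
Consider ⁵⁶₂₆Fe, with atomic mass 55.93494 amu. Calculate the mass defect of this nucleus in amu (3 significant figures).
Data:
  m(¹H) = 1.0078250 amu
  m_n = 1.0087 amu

Σm = 26·m(¹H) + 30·m_n = 26.2034500 + 30.2610 = 56.4644500 amu
The mass defect is 56.4644500 − 55.93494 = 0.5295100 amu.

0.530 amu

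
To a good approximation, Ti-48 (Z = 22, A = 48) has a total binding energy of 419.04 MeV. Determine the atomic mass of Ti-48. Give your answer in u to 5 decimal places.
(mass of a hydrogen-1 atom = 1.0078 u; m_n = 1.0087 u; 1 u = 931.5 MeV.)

Mass defect = 419.04 MeV / (931.5 MeV/u) = 0.4498551 u
Constituent mass = 22(1.0078) + 26(1.0087) = 48.3978 u
Atomic mass = 48.3978 − 0.4498551 = 47.9479449 u ≈ 47.94794 u (to 5 decimal places)

47.94794 u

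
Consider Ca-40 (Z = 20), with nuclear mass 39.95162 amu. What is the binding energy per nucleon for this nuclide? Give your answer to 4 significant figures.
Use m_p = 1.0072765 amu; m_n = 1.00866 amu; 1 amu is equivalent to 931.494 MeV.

Mass of separated nucleons = 20(1.0072765) + 20(1.00866) = 20.1455300 + 20.17320 = 40.3187300 amu
The mass defect is 40.3187300 − 39.95162 = 0.3671100 amu.
Binding energy = Δm·c² = 0.3671100 × 931.494 MeV/amu = 341.961 MeV
BE/A = 341.961 MeV / 40 = 8.549 MeV/nucleon

8.549 MeV/nucleon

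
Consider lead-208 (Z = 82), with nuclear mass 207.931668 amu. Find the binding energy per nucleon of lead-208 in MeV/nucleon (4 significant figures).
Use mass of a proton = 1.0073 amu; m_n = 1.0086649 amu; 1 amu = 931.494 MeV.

The nucleus contains 82 protons and 208 − 82 = 126 neutrons.
Mass of separated nucleons = 82(1.0073) + 126(1.0086649) = 82.5986 + 127.0917774 = 209.6903774 amu
Δm = 209.6903774 − 207.931668 = 1.7587094 amu
E_B = 1.7587094 × 931.494 = 1638.23 MeV
Per nucleon: 1638.23 / 208 = 7.876 MeV

7.876 MeV/nucleon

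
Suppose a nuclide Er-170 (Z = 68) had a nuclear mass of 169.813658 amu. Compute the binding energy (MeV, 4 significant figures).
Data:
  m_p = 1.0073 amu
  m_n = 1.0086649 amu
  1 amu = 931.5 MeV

With 68 protons and 102 neutrons (A = 170):
Mass of separated nucleons = 68(1.0073) + 102(1.0086649) = 68.4964 + 102.8838198 = 171.3802198 amu
Δm = 171.3802198 − 169.813658 = 1.5665618 amu
Binding energy = Δm·c² = 1.5665618 × 931.5 MeV/amu = 1459.25 MeV

1459 MeV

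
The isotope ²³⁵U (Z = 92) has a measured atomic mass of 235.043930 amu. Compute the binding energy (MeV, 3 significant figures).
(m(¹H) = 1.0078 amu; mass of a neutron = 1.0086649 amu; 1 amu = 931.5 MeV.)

Total constituent mass: 92 × 1.0078 + 143 × 1.0086649 = 236.9566807 amu
The mass defect is 236.9566807 − 235.043930 = 1.9127507 amu.
Binding energy = Δm·c² = 1.9127507 × 931.5 MeV/amu = 1781.73 MeV

1780 MeV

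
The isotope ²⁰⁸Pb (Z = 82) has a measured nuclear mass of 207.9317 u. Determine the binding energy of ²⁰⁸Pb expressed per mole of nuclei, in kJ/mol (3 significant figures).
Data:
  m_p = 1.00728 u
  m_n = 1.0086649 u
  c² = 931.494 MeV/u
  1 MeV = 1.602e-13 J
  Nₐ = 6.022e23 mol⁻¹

1.58e+11 kJ/mol

With 82 protons and 126 neutrons (A = 208):
Mass of separated nucleons = 82(1.00728) + 126(1.0086649) = 82.59696 + 127.0917774 = 209.6887374 u
The mass defect is 209.6887374 − 207.9317 = 1.7570374 u.
Binding energy = Δm·c² = 1.7570374 × 931.494 MeV/u = 1636.67 MeV
Per nucleus in joules: 1636.67 MeV × 1.602e-13 J/MeV = 2.6219e-10 J
Per mole: 2.6219e-10 J × 6.022e23 mol⁻¹ = 1.5789e+14 J/mol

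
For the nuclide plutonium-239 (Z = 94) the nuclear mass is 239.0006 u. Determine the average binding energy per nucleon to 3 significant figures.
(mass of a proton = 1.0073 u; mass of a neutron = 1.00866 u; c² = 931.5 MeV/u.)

7.57 MeV/nucleon

Mass of separated nucleons = 94(1.0073) + 145(1.00866) = 94.6862 + 146.25570 = 240.94190 u
Δm = 240.94190 − 239.0006 = 1.94130 u
Binding energy = Δm·c² = 1.94130 × 931.5 MeV/u = 1808.32 MeV
Dividing by A = 239 gives 7.566 MeV per nucleon.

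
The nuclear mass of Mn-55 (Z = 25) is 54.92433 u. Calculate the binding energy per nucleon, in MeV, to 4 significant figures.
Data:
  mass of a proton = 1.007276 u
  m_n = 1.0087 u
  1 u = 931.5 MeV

The nucleus contains 25 protons and 55 − 25 = 30 neutrons.
Σm = 25·m_p + 30·m_n = 25.181900 + 30.2610 = 55.442900 u
Mass defect Δm = 55.442900 − 54.92433 = 0.518570 u
Converting to energy: 0.518570 u × 931.5 MeV/u = 483.048 MeV
Dividing by A = 55 gives 8.783 MeV per nucleon.

8.783 MeV/nucleon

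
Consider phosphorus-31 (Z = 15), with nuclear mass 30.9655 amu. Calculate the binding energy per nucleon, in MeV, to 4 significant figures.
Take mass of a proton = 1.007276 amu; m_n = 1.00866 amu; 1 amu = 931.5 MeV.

8.480 MeV/nucleon

The nucleus contains 15 protons and 31 − 15 = 16 neutrons.
Σm = 15·m_p + 16·m_n = 15.109140 + 16.13856 = 31.247700 amu
The mass defect is 31.247700 − 30.9655 = 0.282200 amu.
E_B = 0.282200 × 931.5 = 262.869 MeV
Dividing by A = 31 gives 8.480 MeV per nucleon.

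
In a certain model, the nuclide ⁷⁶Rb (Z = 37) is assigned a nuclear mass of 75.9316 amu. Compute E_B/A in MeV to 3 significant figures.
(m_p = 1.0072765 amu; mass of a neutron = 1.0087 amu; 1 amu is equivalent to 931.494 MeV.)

8.30 MeV/nucleon

The nucleus contains 37 protons and 76 − 37 = 39 neutrons.
Σm = 37·m_p + 39·m_n = 37.2692305 + 39.3393 = 76.6085305 amu
Mass defect Δm = 76.6085305 − 75.9316 = 0.6769305 amu
Binding energy = Δm·c² = 0.6769305 × 931.494 MeV/amu = 630.557 MeV
Dividing by A = 76 gives 8.297 MeV per nucleon.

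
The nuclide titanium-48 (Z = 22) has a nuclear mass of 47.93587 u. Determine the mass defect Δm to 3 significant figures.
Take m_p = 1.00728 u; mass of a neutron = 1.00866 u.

Total constituent mass: 22 × 1.00728 + 26 × 1.00866 = 48.38532 u
The mass defect is 48.38532 − 47.93587 = 0.44945 u.

0.449 u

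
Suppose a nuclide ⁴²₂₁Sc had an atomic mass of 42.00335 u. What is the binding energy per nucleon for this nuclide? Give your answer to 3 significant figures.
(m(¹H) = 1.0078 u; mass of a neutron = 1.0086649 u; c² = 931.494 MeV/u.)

7.59 MeV/nucleon

The nucleus contains 21 protons and 42 − 21 = 21 neutrons.
Total constituent mass: 21 × 1.0078 + 21 × 1.0086649 = 42.3457629 u
Mass defect Δm = 42.3457629 − 42.00335 = 0.3424129 u
E_B = 0.3424129 × 931.494 = 318.956 MeV
Dividing by A = 42 gives 7.594 MeV per nucleon.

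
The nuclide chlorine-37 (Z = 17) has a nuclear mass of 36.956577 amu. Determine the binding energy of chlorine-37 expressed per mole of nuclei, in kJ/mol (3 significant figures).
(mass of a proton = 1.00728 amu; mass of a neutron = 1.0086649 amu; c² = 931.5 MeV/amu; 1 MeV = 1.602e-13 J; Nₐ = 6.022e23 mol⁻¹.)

Z = 17, so N = A − Z = 37 − 17 = 20.
Total constituent mass: 17 × 1.00728 + 20 × 1.0086649 = 37.2970580 amu
The mass defect is 37.2970580 − 36.956577 = 0.3404810 amu.
Binding energy = Δm·c² = 0.3404810 × 931.5 MeV/amu = 317.158 MeV
Per nucleus in joules: 317.158 MeV × 1.602e-13 J/MeV = 5.0809e-11 J
Per mole: 5.0809e-11 J × 6.022e23 mol⁻¹ = 3.0597e+13 J/mol

3.06e+10 kJ/mol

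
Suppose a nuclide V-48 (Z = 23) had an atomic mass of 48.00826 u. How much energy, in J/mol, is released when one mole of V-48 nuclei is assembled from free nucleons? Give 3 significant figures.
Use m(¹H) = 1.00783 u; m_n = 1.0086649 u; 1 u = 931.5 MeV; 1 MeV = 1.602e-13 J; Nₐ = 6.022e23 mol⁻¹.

With 23 protons and 25 neutrons (A = 48):
Total constituent mass: 23 × 1.00783 + 25 × 1.0086649 = 48.3967125 u
Δm = 48.3967125 − 48.00826 = 0.3884525 u
E_B = 0.3884525 × 931.5 = 361.844 MeV
Per nucleus in joules: 361.844 MeV × 1.602e-13 J/MeV = 5.7967e-11 J
Per mole: 5.7967e-11 J × 6.022e23 mol⁻¹ = 3.4908e+13 J/mol

3.49e+13 J/mol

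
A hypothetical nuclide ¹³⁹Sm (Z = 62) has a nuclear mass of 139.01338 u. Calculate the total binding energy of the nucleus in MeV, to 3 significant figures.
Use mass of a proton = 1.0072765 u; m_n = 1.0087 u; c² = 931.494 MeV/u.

1030 MeV

Mass of separated nucleons = 62(1.0072765) + 77(1.0087) = 62.4511430 + 77.6699 = 140.1210430 u
Mass defect Δm = 140.1210430 − 139.01338 = 1.1076630 u
E_B = 1.1076630 × 931.494 = 1031.78 MeV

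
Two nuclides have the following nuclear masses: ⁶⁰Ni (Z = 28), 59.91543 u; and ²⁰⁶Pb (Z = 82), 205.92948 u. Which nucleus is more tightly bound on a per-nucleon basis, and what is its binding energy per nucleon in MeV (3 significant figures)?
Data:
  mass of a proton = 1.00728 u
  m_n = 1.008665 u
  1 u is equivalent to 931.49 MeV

⁶⁰Ni; 8.78 MeV/nucleon

⁶⁰Ni: Σm = 28(1.00728) + 32(1.008665) = 60.481120 u; Δm = 0.565690 u; E_B = 526.93 MeV; E_B/A = 8.782 MeV
²⁰⁶Pb: Σm = 82(1.00728) + 124(1.008665) = 207.671420 u; Δm = 1.741940 u; E_B = 1622.6 MeV; E_B/A = 7.877 MeV
⁶⁰Ni has the higher binding energy per nucleon, so it is the more tightly bound nucleus.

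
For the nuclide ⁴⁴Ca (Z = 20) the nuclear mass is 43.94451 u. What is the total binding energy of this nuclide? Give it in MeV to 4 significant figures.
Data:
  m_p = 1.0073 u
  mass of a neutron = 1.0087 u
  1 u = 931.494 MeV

382.2 MeV

The nucleus contains 20 protons and 44 − 20 = 24 neutrons.
Mass of separated nucleons = 20(1.0073) + 24(1.0087) = 20.1460 + 24.2088 = 44.3548 u
The mass defect is 44.3548 − 43.94451 = 0.41029 u.
Binding energy = Δm·c² = 0.41029 × 931.494 MeV/u = 382.183 MeV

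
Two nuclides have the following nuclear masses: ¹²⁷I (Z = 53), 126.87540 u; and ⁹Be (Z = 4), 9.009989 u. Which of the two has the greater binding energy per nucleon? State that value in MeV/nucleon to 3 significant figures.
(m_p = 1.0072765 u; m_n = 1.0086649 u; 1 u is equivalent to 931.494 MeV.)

¹²⁷I: Σm = 53(1.0072765) + 74(1.0086649) = 128.0268571 u; Δm = 1.1514571 u; E_B = 1072.575 MeV; E_B/A = 8.445 MeV
⁹Be: Σm = 4(1.0072765) + 5(1.0086649) = 9.0724305 u; Δm = 0.0624415 u; E_B = 58.164 MeV; E_B/A = 6.463 MeV
¹²⁷I has the higher binding energy per nucleon, so it is the more tightly bound nucleus.

¹²⁷I; 8.45 MeV/nucleon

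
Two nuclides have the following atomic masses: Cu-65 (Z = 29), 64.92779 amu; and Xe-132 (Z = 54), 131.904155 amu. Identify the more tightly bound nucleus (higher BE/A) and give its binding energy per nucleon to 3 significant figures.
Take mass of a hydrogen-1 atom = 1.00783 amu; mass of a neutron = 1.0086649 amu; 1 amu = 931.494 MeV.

Cu-65: Σm = 29(1.00783) + 36(1.0086649) = 65.5390064 amu; Δm = 0.6112164 amu; E_B = 569.34 MeV; E_B/A = 8.759 MeV
Xe-132: Σm = 54(1.00783) + 78(1.0086649) = 133.0986822 amu; Δm = 1.1945272 amu; E_B = 1112.7 MeV; E_B/A = 8.430 MeV
Cu-65 has the higher binding energy per nucleon, so it is the more tightly bound nucleus.

Cu-65; 8.76 MeV/nucleon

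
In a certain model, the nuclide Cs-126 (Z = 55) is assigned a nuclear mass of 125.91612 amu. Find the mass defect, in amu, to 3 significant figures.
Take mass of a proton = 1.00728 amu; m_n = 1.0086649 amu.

Z = 55, so N = A − Z = 126 − 55 = 71.
Mass of separated nucleons = 55(1.00728) + 71(1.0086649) = 55.40040 + 71.6152079 = 127.0156079 amu
Δm = 127.0156079 − 125.91612 = 1.0994879 amu

1.10 amu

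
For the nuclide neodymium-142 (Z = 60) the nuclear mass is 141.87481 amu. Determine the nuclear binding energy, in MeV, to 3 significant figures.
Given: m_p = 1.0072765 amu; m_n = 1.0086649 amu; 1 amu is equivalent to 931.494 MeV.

1190 MeV

Σm = 60·m_p + 82·m_n = 60.4365900 + 82.7105218 = 143.1471118 amu
Mass defect Δm = 143.1471118 − 141.87481 = 1.2723018 amu
E_B = 1.2723018 × 931.494 = 1185.14 MeV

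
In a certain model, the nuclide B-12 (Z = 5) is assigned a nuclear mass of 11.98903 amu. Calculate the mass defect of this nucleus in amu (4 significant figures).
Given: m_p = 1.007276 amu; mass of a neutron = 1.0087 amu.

With 5 protons and 7 neutrons (A = 12):
Σm = 5·m_p + 7·m_n = 5.036380 + 7.0609 = 12.097280 amu
The mass defect is 12.097280 − 11.98903 = 0.108250 amu.

0.1083 amu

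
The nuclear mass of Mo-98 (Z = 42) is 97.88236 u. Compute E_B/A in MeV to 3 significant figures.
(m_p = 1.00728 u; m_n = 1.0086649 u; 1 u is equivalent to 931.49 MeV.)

The nucleus contains 42 protons and 98 − 42 = 56 neutrons.
Total constituent mass: 42 × 1.00728 + 56 × 1.0086649 = 98.7909944 u
The mass defect is 98.7909944 − 97.88236 = 0.9086344 u.
Converting to energy: 0.9086344 u × 931.49 MeV/u = 846.384 MeV
Per nucleon: 846.384 / 98 = 8.637 MeV

8.64 MeV/nucleon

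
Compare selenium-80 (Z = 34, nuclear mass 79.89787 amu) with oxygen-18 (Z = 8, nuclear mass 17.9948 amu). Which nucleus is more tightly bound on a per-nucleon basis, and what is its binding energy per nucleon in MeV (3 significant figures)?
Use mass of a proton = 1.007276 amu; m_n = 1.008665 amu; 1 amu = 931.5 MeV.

selenium-80; 8.71 MeV/nucleon

selenium-80: Σm = 34(1.007276) + 46(1.008665) = 80.645974 amu; Δm = 0.748104 amu; E_B = 696.86 MeV; E_B/A = 8.711 MeV
oxygen-18: Σm = 8(1.007276) + 10(1.008665) = 18.144858 amu; Δm = 0.150058 amu; E_B = 139.78 MeV; E_B/A = 7.766 MeV
selenium-80 has the higher binding energy per nucleon, so it is the more tightly bound nucleus.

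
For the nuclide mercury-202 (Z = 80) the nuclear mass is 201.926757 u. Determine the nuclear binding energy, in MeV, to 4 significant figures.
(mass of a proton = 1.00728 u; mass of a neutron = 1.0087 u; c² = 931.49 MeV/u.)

Total constituent mass: 80 × 1.00728 + 122 × 1.0087 = 203.64380 u
Δm = 203.64380 − 201.926757 = 1.717043 u
Binding energy = Δm·c² = 1.717043 × 931.49 MeV/u = 1599.41 MeV

1599 MeV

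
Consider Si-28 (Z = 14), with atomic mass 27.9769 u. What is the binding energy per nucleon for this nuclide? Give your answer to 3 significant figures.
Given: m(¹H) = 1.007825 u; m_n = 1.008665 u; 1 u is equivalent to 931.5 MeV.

8.45 MeV/nucleon

With 14 protons and 14 neutrons (A = 28):
Σm = 14·m(¹H) + 14·m_n = 14.109550 + 14.121310 = 28.230860 u
The mass defect is 28.230860 − 27.9769 = 0.253960 u.
Binding energy = Δm·c² = 0.253960 × 931.5 MeV/u = 236.564 MeV
Dividing by A = 28 gives 8.449 MeV per nucleon.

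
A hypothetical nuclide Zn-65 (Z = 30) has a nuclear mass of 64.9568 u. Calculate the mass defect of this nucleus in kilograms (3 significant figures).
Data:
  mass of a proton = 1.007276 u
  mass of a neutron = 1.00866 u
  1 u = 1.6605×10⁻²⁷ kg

The nucleus contains 30 protons and 65 − 30 = 35 neutrons.
Mass of separated nucleons = 30(1.007276) + 35(1.00866) = 30.218280 + 35.30310 = 65.521380 u
The mass defect is 65.521380 − 64.9568 = 0.564580 u.
In SI units: 0.564580 u × 1.6605×10⁻²⁷ kg/u = 9.3749e-28 kg

9.37e-28 kg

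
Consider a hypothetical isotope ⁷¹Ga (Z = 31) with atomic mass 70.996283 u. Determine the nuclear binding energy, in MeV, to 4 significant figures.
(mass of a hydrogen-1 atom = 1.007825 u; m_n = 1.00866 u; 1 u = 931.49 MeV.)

The nucleus contains 31 protons and 71 − 31 = 40 neutrons.
Total constituent mass: 31 × 1.007825 + 40 × 1.00866 = 71.588975 u
Mass defect Δm = 71.588975 − 70.996283 = 0.592692 u
Converting to energy: 0.592692 u × 931.49 MeV/u = 552.087 MeV

552.1 MeV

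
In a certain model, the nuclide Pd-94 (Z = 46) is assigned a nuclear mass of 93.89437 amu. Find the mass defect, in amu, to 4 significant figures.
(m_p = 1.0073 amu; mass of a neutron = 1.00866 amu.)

0.8571 amu

The nucleus contains 46 protons and 94 − 46 = 48 neutrons.
Σm = 46·m_p + 48·m_n = 46.3358 + 48.41568 = 94.75148 amu
Δm = 94.75148 − 93.89437 = 0.85711 amu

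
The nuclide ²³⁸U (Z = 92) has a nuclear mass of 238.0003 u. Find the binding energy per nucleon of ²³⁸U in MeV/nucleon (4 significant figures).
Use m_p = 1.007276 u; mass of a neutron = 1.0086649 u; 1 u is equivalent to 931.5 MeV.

7.570 MeV/nucleon

The nucleus contains 92 protons and 238 − 92 = 146 neutrons.
Mass of separated nucleons = 92(1.007276) + 146(1.0086649) = 92.669392 + 147.2650754 = 239.9344674 u
Δm = 239.9344674 − 238.0003 = 1.9341674 u
Binding energy = Δm·c² = 1.9341674 × 931.5 MeV/u = 1801.68 MeV
Dividing by A = 238 gives 7.570 MeV per nucleon.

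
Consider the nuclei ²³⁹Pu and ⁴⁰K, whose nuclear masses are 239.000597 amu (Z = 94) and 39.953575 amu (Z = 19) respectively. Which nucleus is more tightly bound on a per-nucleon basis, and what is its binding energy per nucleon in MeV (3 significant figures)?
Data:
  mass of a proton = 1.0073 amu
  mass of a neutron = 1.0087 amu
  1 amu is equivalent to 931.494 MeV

²³⁹Pu: Σm = 94(1.0073) + 145(1.0087) = 240.9477 amu; Δm = 1.947103 amu; E_B = 1813.7 MeV; E_B/A = 7.589 MeV
⁴⁰K: Σm = 19(1.0073) + 21(1.0087) = 40.3214 amu; Δm = 0.367825 amu; E_B = 342.63 MeV; E_B/A = 8.566 MeV
⁴⁰K has the higher binding energy per nucleon, so it is the more tightly bound nucleus.

⁴⁰K; 8.57 MeV/nucleon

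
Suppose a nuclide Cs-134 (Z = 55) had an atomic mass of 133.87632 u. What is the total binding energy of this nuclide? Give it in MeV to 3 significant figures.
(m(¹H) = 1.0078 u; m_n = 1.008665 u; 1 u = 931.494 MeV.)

The nucleus contains 55 protons and 134 − 55 = 79 neutrons.
Total constituent mass: 55 × 1.0078 + 79 × 1.008665 = 135.113535 u
Mass defect Δm = 135.113535 − 133.87632 = 1.237215 u
Binding energy = Δm·c² = 1.237215 × 931.494 MeV/u = 1152.46 MeV

1150 MeV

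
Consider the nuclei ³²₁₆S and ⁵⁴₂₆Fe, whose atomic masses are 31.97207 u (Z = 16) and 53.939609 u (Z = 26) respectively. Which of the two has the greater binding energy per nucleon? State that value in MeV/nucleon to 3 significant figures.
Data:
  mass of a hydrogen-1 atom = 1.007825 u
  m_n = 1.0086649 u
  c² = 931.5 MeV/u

³²₁₆S: Σm = 16(1.007825) + 16(1.0086649) = 32.2638384 u; Δm = 0.2917684 u; E_B = 271.78 MeV; E_B/A = 8.493 MeV
⁵⁴₂₆Fe: Σm = 26(1.007825) + 28(1.0086649) = 54.4460672 u; Δm = 0.5064582 u; E_B = 471.77 MeV; E_B/A = 8.736 MeV
⁵⁴₂₆Fe has the higher binding energy per nucleon, so it is the more tightly bound nucleus.

⁵⁴₂₆Fe; 8.74 MeV/nucleon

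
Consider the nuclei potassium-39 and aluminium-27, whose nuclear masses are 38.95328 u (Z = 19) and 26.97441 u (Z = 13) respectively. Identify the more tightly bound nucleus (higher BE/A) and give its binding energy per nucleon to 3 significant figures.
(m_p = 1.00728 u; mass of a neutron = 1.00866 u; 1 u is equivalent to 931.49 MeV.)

potassium-39: Σm = 19(1.00728) + 20(1.00866) = 39.31152 u; Δm = 0.35824 u; E_B = 333.70 MeV; E_B/A = 8.556 MeV
aluminium-27: Σm = 13(1.00728) + 14(1.00866) = 27.21588 u; Δm = 0.24147 u; E_B = 224.93 MeV; E_B/A = 8.331 MeV
potassium-39 has the higher binding energy per nucleon, so it is the more tightly bound nucleus.

potassium-39; 8.56 MeV/nucleon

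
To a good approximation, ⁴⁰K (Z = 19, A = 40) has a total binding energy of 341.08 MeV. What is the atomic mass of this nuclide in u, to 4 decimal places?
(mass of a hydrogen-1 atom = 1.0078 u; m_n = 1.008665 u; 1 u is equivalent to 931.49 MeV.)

39.9640 u

Mass defect = 341.08 MeV / (931.49 MeV/u) = 0.366166 u
Constituent mass = 19(1.0078) + 21(1.008665) = 40.330165 u
Atomic mass = 40.330165 − 0.366166 = 39.963999 u ≈ 39.9640 u (to 4 decimal places)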